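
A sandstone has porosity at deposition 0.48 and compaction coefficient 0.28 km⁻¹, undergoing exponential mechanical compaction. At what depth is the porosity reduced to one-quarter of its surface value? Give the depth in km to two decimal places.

4.95 km

phi/phi₀ = 1/4 ⇒ exp(−β·Z) = 1/4 ⇒ Z = ln(4) / β
Z = 1.3863 / 0.28 = 4.951 km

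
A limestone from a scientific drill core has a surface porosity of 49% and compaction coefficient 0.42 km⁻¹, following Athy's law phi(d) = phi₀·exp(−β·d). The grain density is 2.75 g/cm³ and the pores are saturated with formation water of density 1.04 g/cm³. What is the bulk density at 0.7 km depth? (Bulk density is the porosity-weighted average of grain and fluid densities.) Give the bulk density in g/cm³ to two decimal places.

Porosity at depth: phi = 0.49·exp(−0.42×0.7) = 0.49×0.7453 = 0.3652
Bulk density: ρ_b = (1−phi)ρ_g + phi·ρ_f = 0.6348×2.75 + 0.3652×1.04
       = 1.746 + 0.380 = 2.126 g/cm³

2.13 g/cm³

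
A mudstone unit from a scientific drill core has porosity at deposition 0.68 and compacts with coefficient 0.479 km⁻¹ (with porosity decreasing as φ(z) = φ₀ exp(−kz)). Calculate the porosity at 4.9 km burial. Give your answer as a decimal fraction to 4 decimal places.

0.0650

φ = φ₀·exp(−k·z) = 0.68 × exp(−0.479 × 4.9) = 0.68 × exp(−2.347)
  = 0.68 × 0.0956 = 0.0650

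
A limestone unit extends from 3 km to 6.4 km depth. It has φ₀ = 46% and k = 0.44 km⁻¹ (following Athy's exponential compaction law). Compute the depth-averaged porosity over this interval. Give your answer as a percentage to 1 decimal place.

⟨φ⟩ = (1/(z₂−z₁)) ∫ φ₀ e^(−kz) dz = φ₀·(e^(−k·z₁) − e^(−k·z₂)) / (k·(z₂−z₁))
e^(−0.44×3) = 0.2671; e^(−0.44×6.4) = 0.0598
⟨φ⟩ = 0.46 × (0.2671 − 0.0598) / (0.44 × 3.4) = 0.46 × 0.1386 = 0.0637

6.4%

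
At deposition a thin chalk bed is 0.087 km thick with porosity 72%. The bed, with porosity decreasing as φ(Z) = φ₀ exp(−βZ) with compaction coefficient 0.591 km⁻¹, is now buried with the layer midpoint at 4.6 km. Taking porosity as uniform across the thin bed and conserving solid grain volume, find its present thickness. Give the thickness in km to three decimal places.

Porosity at 4.6 km: φ = 0.72·exp(−0.591×4.6) = 0.0475
Solid-volume conservation: h(1−φ) = h₀(1−φ₀) ⇒ h = h₀·(1−φ₀)/(1−φ)
h = 0.087 × (1 − 0.72)/(1 − 0.0475) = 0.087 × 0.2940 = 0.0256 km

0.026 km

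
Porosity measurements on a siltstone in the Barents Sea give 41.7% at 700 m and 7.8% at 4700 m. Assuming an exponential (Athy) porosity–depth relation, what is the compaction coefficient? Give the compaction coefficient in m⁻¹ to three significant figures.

Working in km (1 km = 1000 m; k in km⁻¹ = k in m⁻¹ × 1000):
Athy: φ(z) = φ₀ e^(−kz) ⇒ φ₁/φ₂ = e^{k(z₂−z₁)} ⇒ k = ln(φ₁/φ₂)/(z₂−z₁)
k = ln(0.417/0.078) / (4.7 − 0.7) = ln(5.346) / 4 = 1.6764 / 4 = 0.4191 km⁻¹

0.000419 m⁻¹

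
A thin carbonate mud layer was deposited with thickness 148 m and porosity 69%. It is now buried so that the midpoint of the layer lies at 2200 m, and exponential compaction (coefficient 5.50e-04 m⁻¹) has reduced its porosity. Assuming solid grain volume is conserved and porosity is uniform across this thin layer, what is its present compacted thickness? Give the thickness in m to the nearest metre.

58 m

Working in km (1 km = 1000 m; β in km⁻¹ = β in m⁻¹ × 1000):
Porosity at 2.2 km: phi = 0.69·exp(−0.55×2.2) = 0.2058
Solid-volume conservation: h(1−phi) = h₀(1−phi₀) ⇒ h = h₀·(1−phi₀)/(1−phi)
h = 0.148 × (1 − 0.69)/(1 − 0.2058) = 0.148 × 0.3903 = 0.0578 km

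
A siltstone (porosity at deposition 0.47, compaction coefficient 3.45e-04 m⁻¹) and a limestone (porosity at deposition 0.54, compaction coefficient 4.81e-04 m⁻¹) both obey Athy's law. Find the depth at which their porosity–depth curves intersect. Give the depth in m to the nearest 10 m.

1020 m

Working in km (1 km = 1000 m; k in km⁻¹ = k in m⁻¹ × 1000):
Set n₀ₐ e^(−kₐz) = n₀ᵦ e^(−kᵦz) ⇒ ln(n₀ₐ/n₀ᵦ) = (kₐ − kᵦ)·z
z = ln(0.47/0.54) / (0.345 − 0.481) = -0.1388 / -0.136 = 1.021 km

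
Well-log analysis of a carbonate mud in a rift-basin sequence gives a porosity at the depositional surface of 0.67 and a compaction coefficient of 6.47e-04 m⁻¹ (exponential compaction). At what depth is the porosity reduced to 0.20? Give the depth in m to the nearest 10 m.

1870 m

Working in km (1 km = 1000 m; k in km⁻¹ = k in m⁻¹ × 1000):
Invert Athy's law: Z = ln(n₀/n) / k
Z = ln(0.67/0.2) / 0.647 = ln(3.35) / 0.647 = 1.2090 / 0.647 = 1.869 km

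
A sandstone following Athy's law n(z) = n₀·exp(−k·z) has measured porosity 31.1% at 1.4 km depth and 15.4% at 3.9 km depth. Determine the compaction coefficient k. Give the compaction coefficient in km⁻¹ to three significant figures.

0.281 km⁻¹

Athy: n(z) = n₀ e^(−kz) ⇒ n₁/n₂ = e^{k(z₂−z₁)} ⇒ k = ln(n₁/n₂)/(z₂−z₁)
k = ln(0.311/0.154) / (3.9 − 1.4) = ln(2.019) / 2.5 = 0.7028 / 2.5 = 0.2811 km⁻¹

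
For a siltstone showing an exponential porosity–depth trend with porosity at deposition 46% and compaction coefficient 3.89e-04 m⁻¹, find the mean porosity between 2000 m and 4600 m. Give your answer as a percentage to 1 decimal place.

13.3%

Working in km (1 km = 1000 m; β in km⁻¹ = β in m⁻¹ × 1000):
⟨phi⟩ = (1/(z₂−z₁)) ∫ phi₀ e^(−βz) dz = phi₀·(e^(−β·z₁) − e^(−β·z₂)) / (β·(z₂−z₁))
e^(−0.389×2) = 0.4593; e^(−0.389×4.6) = 0.1671
⟨phi⟩ = 0.46 × (0.4593 − 0.1671) / (0.389 × 2.6) = 0.46 × 0.2890 = 0.1329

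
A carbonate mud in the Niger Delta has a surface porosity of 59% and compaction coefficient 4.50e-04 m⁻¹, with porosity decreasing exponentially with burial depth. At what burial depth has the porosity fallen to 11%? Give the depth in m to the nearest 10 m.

3730 m

Working in km (1 km = 1000 m; k in km⁻¹ = k in m⁻¹ × 1000):
Invert Athy's law: z = ln(phi₀/phi) / k
z = ln(0.59/0.11) / 0.45 = ln(5.364) / 0.45 = 1.6796 / 0.45 = 3.733 km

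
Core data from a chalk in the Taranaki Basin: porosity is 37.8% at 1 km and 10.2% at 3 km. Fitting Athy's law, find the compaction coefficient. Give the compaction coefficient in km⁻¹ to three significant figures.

Athy: φ(z) = φ₀ e^(−cz) ⇒ φ₁/φ₂ = e^{c(z₂−z₁)} ⇒ c = ln(φ₁/φ₂)/(z₂−z₁)
c = ln(0.378/0.102) / (3 − 1) = ln(3.706) / 2 = 1.3099 / 2 = 0.655 km⁻¹

0.655 km⁻¹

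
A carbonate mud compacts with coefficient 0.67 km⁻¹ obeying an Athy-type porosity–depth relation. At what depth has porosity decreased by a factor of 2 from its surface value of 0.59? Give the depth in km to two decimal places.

1.03 km

n/n₀ = 1/2 ⇒ exp(−β·z) = 1/2 ⇒ z = ln(2) / β
z = 0.6931 / 0.67 = 1.035 km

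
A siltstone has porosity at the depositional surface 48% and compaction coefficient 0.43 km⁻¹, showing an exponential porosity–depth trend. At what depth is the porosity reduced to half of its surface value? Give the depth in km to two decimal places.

φ/φ₀ = 1/2 ⇒ exp(−c·z) = 1/2 ⇒ z = ln(2) / c
z = 0.6931 / 0.43 = 1.612 km

1.61 km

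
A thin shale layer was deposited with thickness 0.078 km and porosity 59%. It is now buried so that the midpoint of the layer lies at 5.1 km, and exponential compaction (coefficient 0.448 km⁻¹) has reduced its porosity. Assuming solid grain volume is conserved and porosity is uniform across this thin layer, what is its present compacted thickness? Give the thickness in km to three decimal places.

Porosity at 5.1 km: n = 0.59·exp(−0.448×5.1) = 0.0601
Solid-volume conservation: h(1−n) = h₀(1−n₀) ⇒ h = h₀·(1−n₀)/(1−n)
h = 0.078 × (1 − 0.59)/(1 − 0.0601) = 0.078 × 0.4362 = 0.0340 km

0.034 km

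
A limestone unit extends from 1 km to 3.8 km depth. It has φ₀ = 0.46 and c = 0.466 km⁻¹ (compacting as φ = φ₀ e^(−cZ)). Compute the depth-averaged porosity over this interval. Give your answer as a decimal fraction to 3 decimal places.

0.161

⟨φ⟩ = (1/(Z₂−Z₁)) ∫ φ₀ e^(−cZ) dZ = φ₀·(e^(−c·Z₁) − e^(−c·Z₂)) / (c·(Z₂−Z₁))
e^(−0.466×1) = 0.6275; e^(−0.466×3.8) = 0.1702
⟨φ⟩ = 0.46 × (0.6275 − 0.1702) / (0.466 × 2.8) = 0.46 × 0.3505 = 0.1612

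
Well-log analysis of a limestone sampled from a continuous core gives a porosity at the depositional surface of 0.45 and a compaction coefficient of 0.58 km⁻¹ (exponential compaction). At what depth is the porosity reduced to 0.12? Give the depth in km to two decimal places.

Invert Athy's law: Z = ln(φ₀/φ) / β
Z = ln(0.45/0.12) / 0.58 = ln(3.75) / 0.58 = 1.3218 / 0.58 = 2.279 km

2.28 km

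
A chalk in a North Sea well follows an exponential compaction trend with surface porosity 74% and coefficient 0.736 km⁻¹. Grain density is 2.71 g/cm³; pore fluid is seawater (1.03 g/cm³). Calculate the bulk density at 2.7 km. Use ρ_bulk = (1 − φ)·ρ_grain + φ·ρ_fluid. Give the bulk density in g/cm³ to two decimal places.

Porosity at depth: phi = 0.74·exp(−0.736×2.7) = 0.74×0.1371 = 0.1014
Bulk density: ρ_b = (1−phi)ρ_g + phi·ρ_f = 0.8986×2.71 + 0.1014×1.03
       = 2.435 + 0.104 = 2.540 g/cm³

2.54 g/cm³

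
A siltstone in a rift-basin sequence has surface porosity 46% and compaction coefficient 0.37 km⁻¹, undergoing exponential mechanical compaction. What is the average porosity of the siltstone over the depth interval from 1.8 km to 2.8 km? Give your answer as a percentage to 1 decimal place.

⟨phi⟩ = (1/(z₂−z₁)) ∫ phi₀ e^(−cz) dz = phi₀·(e^(−c·z₁) − e^(−c·z₂)) / (c·(z₂−z₁))
e^(−0.37×1.8) = 0.5138; e^(−0.37×2.8) = 0.3549
⟨phi⟩ = 0.46 × (0.5138 − 0.3549) / (0.37 × 1) = 0.46 × 0.4294 = 0.1975

19.8%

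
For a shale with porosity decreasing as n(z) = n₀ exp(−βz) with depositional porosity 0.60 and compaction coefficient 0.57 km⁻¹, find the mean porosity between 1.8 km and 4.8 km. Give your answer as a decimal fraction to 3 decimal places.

⟨n⟩ = (1/(z₂−z₁)) ∫ n₀ e^(−βz) dz = n₀·(e^(−β·z₁) − e^(−β·z₂)) / (β·(z₂−z₁))
e^(−0.57×1.8) = 0.3584; e^(−0.57×4.8) = 0.0648
⟨n⟩ = 0.6 × (0.3584 − 0.0648) / (0.57 × 3) = 0.6 × 0.1717 = 0.1030

0.103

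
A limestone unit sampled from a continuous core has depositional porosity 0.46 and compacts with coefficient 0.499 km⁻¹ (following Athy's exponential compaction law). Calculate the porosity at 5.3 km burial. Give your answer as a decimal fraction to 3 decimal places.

0.033

φ = φ₀·exp(−β·Z) = 0.46 × exp(−0.499 × 5.3) = 0.46 × exp(−2.645)
  = 0.46 × 0.0710 = 0.0327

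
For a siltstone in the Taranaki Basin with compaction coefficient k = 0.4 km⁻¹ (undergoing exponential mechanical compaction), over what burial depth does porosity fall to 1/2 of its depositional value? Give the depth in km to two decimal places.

1.73 km

phi/phi₀ = 1/2 ⇒ exp(−k·z) = 1/2 ⇒ z = ln(2) / k
z = 0.6931 / 0.4 = 1.733 km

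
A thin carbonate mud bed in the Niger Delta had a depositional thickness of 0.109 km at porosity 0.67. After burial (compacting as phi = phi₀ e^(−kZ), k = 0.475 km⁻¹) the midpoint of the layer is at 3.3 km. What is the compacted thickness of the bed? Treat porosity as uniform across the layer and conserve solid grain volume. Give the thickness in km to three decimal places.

0.042 km

Porosity at 3.3 km: phi = 0.67·exp(−0.475×3.3) = 0.1397
Solid-volume conservation: h(1−phi) = h₀(1−phi₀) ⇒ h = h₀·(1−phi₀)/(1−phi)
h = 0.109 × (1 − 0.67)/(1 − 0.1397) = 0.109 × 0.3836 = 0.0418 km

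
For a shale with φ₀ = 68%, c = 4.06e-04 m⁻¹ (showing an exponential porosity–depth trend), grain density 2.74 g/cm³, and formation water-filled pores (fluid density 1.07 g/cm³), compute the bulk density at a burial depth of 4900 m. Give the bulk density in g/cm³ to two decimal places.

Working in km (1 km = 1000 m; c in km⁻¹ = c in m⁻¹ × 1000):
Porosity at depth: φ = 0.68·exp(−0.406×4.9) = 0.68×0.1368 = 0.0930
Bulk density: ρ_b = (1−φ)ρ_g + φ·ρ_f = 0.9070×2.74 + 0.0930×1.07
       = 2.485 + 0.100 = 2.585 g/cm³

2.58 g/cm³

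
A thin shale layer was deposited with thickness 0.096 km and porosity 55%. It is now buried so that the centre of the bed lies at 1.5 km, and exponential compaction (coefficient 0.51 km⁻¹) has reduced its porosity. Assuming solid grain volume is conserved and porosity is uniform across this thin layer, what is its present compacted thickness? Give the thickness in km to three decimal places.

Porosity at 1.5 km: phi = 0.55·exp(−0.51×1.5) = 0.2559
Solid-volume conservation: h(1−phi) = h₀(1−phi₀) ⇒ h = h₀·(1−phi₀)/(1−phi)
h = 0.096 × (1 − 0.55)/(1 − 0.2559) = 0.096 × 0.6048 = 0.0581 km

0.058 km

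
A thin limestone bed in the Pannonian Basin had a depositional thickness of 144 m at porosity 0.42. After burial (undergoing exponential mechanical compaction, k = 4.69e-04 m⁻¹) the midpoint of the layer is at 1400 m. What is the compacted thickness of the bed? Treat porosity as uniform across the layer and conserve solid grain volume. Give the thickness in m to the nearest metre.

Working in km (1 km = 1000 m; k in km⁻¹ = k in m⁻¹ × 1000):
Porosity at 1.4 km: φ = 0.42·exp(−0.469×1.4) = 0.2178
Solid-volume conservation: h(1−φ) = h₀(1−φ₀) ⇒ h = h₀·(1−φ₀)/(1−φ)
h = 0.144 × (1 − 0.42)/(1 − 0.2178) = 0.144 × 0.7415 = 0.1068 km

107 m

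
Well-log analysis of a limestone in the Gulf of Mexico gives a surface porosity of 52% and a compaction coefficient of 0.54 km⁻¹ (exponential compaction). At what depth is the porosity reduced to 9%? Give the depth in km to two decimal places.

Invert Athy's law: Z = ln(φ₀/φ) / β
Z = ln(0.52/0.09) / 0.54 = ln(5.778) / 0.54 = 1.7540 / 0.54 = 3.248 km

3.25 km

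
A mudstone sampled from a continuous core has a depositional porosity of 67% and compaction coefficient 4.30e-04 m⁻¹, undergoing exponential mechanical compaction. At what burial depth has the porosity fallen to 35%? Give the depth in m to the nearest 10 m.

Working in km (1 km = 1000 m; k in km⁻¹ = k in m⁻¹ × 1000):
Invert Athy's law: Z = ln(φ₀/φ) / k
Z = ln(0.67/0.35) / 0.43 = ln(1.914) / 0.43 = 0.6493 / 0.43 = 1.510 km

1510 m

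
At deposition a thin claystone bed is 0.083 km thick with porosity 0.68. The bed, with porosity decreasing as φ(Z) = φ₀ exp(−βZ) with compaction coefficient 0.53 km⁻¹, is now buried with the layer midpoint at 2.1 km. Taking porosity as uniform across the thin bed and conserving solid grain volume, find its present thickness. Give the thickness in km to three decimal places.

0.034 km

Porosity at 2.1 km: φ = 0.68·exp(−0.53×2.1) = 0.2234
Solid-volume conservation: h(1−φ) = h₀(1−φ₀) ⇒ h = h₀·(1−φ₀)/(1−φ)
h = 0.083 × (1 − 0.68)/(1 − 0.2234) = 0.083 × 0.4121 = 0.0342 km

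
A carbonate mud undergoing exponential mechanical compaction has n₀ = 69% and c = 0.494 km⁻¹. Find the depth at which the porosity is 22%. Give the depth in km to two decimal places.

2.31 km

Invert Athy's law: d = ln(n₀/n) / c
d = ln(0.69/0.22) / 0.494 = ln(3.136) / 0.494 = 1.1431 / 0.494 = 2.314 km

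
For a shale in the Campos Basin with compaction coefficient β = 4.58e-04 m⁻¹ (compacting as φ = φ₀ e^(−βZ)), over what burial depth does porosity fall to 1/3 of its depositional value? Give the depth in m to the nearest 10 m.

Working in km (1 km = 1000 m; β in km⁻¹ = β in m⁻¹ × 1000):
φ/φ₀ = 1/3 ⇒ exp(−β·Z) = 1/3 ⇒ Z = ln(3) / β
Z = 1.0986 / 0.458 = 2.399 km

2400 m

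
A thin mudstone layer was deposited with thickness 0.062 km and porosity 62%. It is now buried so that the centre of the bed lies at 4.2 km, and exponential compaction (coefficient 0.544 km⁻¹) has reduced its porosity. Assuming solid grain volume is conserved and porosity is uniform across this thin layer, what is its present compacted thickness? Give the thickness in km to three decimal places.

0.025 km

Porosity at 4.2 km: phi = 0.62·exp(−0.544×4.2) = 0.0631
Solid-volume conservation: h(1−phi) = h₀(1−phi₀) ⇒ h = h₀·(1−phi₀)/(1−phi)
h = 0.062 × (1 − 0.62)/(1 − 0.0631) = 0.062 × 0.4056 = 0.0251 km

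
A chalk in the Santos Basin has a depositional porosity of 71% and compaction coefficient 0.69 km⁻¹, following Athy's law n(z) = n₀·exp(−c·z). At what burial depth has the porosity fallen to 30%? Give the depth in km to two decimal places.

1.25 km

Invert Athy's law: z = ln(n₀/n) / c
z = ln(0.71/0.3) / 0.69 = ln(2.367) / 0.69 = 0.8615 / 0.69 = 1.249 km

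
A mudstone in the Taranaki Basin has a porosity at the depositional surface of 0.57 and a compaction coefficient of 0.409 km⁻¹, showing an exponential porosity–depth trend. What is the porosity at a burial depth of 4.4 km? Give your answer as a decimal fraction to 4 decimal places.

0.0943

n = n₀·exp(−β·d) = 0.57 × exp(−0.409 × 4.4) = 0.57 × exp(−1.8)
  = 0.57 × 0.1654 = 0.0943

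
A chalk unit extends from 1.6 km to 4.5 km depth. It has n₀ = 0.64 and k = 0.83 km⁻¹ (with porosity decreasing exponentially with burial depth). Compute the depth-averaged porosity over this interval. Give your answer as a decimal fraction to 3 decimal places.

⟨n⟩ = (1/(d₂−d₁)) ∫ n₀ e^(−kd) dd = n₀·(e^(−k·d₁) − e^(−k·d₂)) / (k·(d₂−d₁))
e^(−0.83×1.6) = 0.2650; e^(−0.83×4.5) = 0.0239
⟨n⟩ = 0.64 × (0.2650 − 0.0239) / (0.83 × 2.9) = 0.64 × 0.1002 = 0.0641

0.064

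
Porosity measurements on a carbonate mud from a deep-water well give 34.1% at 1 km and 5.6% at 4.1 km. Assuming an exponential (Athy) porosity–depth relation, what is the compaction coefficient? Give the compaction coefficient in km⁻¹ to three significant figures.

0.583 km⁻¹

Athy: phi(d) = phi₀ e^(−kd) ⇒ phi₁/phi₂ = e^{k(d₂−d₁)} ⇒ k = ln(phi₁/phi₂)/(d₂−d₁)
k = ln(0.341/0.056) / (4.1 − 1) = ln(6.089) / 3.1 = 1.8065 / 3.1 = 0.5828 km⁻¹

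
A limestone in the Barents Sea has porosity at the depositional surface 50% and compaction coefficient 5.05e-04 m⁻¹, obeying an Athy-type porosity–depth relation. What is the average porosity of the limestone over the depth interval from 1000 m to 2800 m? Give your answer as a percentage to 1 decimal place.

19.8%

Working in km (1 km = 1000 m; β in km⁻¹ = β in m⁻¹ × 1000):
⟨φ⟩ = (1/(d₂−d₁)) ∫ φ₀ e^(−βd) dd = φ₀·(e^(−β·d₁) − e^(−β·d₂)) / (β·(d₂−d₁))
e^(−0.505×1) = 0.6035; e^(−0.505×2.8) = 0.2432
⟨φ⟩ = 0.5 × (0.6035 − 0.2432) / (0.505 × 1.8) = 0.5 × 0.3964 = 0.1982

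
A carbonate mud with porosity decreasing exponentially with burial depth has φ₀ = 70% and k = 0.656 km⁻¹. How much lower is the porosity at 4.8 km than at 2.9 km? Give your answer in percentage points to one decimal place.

φ(2.9) = 0.7·e^(−0.656×2.9) = 0.1044
φ(4.8) = 0.7·e^(−0.656×4.8) = 0.0300
Δφ = 0.1044 − 0.0300 = 0.0744

7.4 percentage points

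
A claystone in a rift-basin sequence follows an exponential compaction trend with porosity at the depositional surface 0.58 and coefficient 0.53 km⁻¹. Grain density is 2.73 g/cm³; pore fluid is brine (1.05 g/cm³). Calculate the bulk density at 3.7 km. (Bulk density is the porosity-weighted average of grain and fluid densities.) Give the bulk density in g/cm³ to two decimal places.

2.59 g/cm³

Porosity at depth: n = 0.58·exp(−0.53×3.7) = 0.58×0.1407 = 0.0816
Bulk density: ρ_b = (1−n)ρ_g + n·ρ_f = 0.9184×2.73 + 0.0816×1.05
       = 2.507 + 0.086 = 2.593 g/cm³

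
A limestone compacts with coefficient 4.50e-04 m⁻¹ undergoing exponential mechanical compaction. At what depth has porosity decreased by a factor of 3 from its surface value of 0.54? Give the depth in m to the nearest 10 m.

Working in km (1 km = 1000 m; β in km⁻¹ = β in m⁻¹ × 1000):
n/n₀ = 1/3 ⇒ exp(−β·d) = 1/3 ⇒ d = ln(3) / β
d = 1.0986 / 0.45 = 2.441 km

2440 m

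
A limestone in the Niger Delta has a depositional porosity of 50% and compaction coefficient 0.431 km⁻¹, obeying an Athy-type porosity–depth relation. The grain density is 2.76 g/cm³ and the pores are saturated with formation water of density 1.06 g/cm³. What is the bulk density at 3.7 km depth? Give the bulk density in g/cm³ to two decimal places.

Porosity at depth: phi = 0.5·exp(−0.431×3.7) = 0.5×0.2030 = 0.1015
Bulk density: ρ_b = (1−phi)ρ_g + phi·ρ_f = 0.8985×2.76 + 0.1015×1.06
       = 2.480 + 0.108 = 2.587 g/cm³

2.59 g/cm³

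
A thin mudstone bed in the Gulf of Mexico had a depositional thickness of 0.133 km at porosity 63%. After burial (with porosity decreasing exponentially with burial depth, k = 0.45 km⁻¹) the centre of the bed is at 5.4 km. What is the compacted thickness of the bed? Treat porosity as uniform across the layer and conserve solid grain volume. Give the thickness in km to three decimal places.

0.052 km

Porosity at 5.4 km: φ = 0.63·exp(−0.45×5.4) = 0.0555
Solid-volume conservation: h(1−φ) = h₀(1−φ₀) ⇒ h = h₀·(1−φ₀)/(1−φ)
h = 0.133 × (1 − 0.63)/(1 − 0.0555) = 0.133 × 0.3917 = 0.0521 km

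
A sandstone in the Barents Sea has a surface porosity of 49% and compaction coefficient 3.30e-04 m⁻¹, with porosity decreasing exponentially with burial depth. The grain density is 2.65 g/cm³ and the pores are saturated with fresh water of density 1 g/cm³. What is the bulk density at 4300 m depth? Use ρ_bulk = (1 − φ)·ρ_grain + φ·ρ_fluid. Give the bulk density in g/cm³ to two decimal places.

2.45 g/cm³

Working in km (1 km = 1000 m; c in km⁻¹ = c in m⁻¹ × 1000):
Porosity at depth: φ = 0.49·exp(−0.33×4.3) = 0.49×0.2420 = 0.1186
Bulk density: ρ_b = (1−φ)ρ_g + φ·ρ_f = 0.8814×2.65 + 0.1186×1
       = 2.336 + 0.119 = 2.454 g/cm³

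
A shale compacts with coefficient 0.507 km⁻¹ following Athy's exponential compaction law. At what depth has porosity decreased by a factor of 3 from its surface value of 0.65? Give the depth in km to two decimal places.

2.17 km

phi/phi₀ = 1/3 ⇒ exp(−k·z) = 1/3 ⇒ z = ln(3) / k
z = 1.0986 / 0.507 = 2.167 km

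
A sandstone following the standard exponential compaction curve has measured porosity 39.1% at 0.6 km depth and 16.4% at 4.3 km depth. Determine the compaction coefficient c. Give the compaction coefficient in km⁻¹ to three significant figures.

Athy: phi(d) = phi₀ e^(−cd) ⇒ phi₁/phi₂ = e^{c(d₂−d₁)} ⇒ c = ln(phi₁/phi₂)/(d₂−d₁)
c = ln(0.391/0.164) / (4.3 − 0.6) = ln(2.384) / 3.7 = 0.8688 / 3.7 = 0.2348 km⁻¹

0.235 km⁻¹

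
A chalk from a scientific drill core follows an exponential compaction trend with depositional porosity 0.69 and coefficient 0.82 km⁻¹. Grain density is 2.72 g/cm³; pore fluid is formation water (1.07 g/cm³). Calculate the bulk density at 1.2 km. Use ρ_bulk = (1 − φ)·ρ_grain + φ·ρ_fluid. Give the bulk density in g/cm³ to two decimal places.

Porosity at depth: n = 0.69·exp(−0.82×1.2) = 0.69×0.3738 = 0.2579
Bulk density: ρ_b = (1−n)ρ_g + n·ρ_f = 0.7421×2.72 + 0.2579×1.07
       = 2.018 + 0.276 = 2.294 g/cm³

2.29 g/cm³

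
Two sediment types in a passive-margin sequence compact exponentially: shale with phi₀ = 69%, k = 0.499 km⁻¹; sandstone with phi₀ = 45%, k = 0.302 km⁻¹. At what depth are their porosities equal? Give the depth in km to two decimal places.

2.17 km

Set phi₀ₐ e^(−kₐd) = phi₀ᵦ e^(−kᵦd) ⇒ ln(phi₀ₐ/phi₀ᵦ) = (kₐ − kᵦ)·d
d = ln(0.69/0.45) / (0.499 − 0.302) = 0.4274 / 0.197 = 2.170 km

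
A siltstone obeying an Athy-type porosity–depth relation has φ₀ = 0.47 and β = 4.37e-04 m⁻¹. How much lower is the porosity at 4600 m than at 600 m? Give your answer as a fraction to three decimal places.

0.299

Working in km (1 km = 1000 m; β in km⁻¹ = β in m⁻¹ × 1000):
φ(0.6) = 0.47·e^(−0.437×0.6) = 0.3616
φ(4.6) = 0.47·e^(−0.437×4.6) = 0.0630
Δφ = 0.3616 − 0.0630 = 0.2986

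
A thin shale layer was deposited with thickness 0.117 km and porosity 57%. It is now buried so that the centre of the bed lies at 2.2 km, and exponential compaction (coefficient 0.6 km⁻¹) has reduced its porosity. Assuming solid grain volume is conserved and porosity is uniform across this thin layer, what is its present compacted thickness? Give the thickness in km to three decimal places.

0.059 km

Porosity at 2.2 km: n = 0.57·exp(−0.6×2.2) = 0.1523
Solid-volume conservation: h(1−n) = h₀(1−n₀) ⇒ h = h₀·(1−n₀)/(1−n)
h = 0.117 × (1 − 0.57)/(1 − 0.1523) = 0.117 × 0.5072 = 0.0593 km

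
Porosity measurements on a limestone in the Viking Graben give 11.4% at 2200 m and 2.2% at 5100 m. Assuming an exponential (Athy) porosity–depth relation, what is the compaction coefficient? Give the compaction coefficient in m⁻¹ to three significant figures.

0.000567 m⁻¹

Working in km (1 km = 1000 m; β in km⁻¹ = β in m⁻¹ × 1000):
Athy: n(Z) = n₀ e^(−βZ) ⇒ n₁/n₂ = e^{β(Z₂−Z₁)} ⇒ β = ln(n₁/n₂)/(Z₂−Z₁)
β = ln(0.114/0.022) / (5.1 − 2.2) = ln(5.182) / 2.9 = 1.6452 / 2.9 = 0.5673 km⁻¹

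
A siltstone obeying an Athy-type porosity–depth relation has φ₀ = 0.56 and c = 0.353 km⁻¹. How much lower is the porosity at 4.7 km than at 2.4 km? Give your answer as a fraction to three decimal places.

φ(2.4) = 0.56·e^(−0.353×2.4) = 0.2400
φ(4.7) = 0.56·e^(−0.353×4.7) = 0.1066
Δφ = 0.2400 − 0.1066 = 0.1334

0.133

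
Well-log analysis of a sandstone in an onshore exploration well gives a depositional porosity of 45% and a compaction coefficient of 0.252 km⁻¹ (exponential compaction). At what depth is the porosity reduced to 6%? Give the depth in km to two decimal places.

Invert Athy's law: z = ln(phi₀/phi) / c
z = ln(0.45/0.06) / 0.252 = ln(7.5) / 0.252 = 2.0149 / 0.252 = 7.996 km

8.00 km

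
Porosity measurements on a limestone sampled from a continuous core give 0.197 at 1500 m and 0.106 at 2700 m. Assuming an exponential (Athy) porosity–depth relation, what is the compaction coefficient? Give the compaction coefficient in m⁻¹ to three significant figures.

Working in km (1 km = 1000 m; c in km⁻¹ = c in m⁻¹ × 1000):
Athy: φ(z) = φ₀ e^(−cz) ⇒ φ₁/φ₂ = e^{c(z₂−z₁)} ⇒ c = ln(φ₁/φ₂)/(z₂−z₁)
c = ln(0.197/0.106) / (2.7 − 1.5) = ln(1.858) / 1.2 = 0.6198 / 1.2 = 0.5165 km⁻¹

0.000516 m⁻¹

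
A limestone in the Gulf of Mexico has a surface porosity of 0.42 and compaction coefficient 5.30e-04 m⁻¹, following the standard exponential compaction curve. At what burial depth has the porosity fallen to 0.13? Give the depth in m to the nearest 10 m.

Working in km (1 km = 1000 m; k in km⁻¹ = k in m⁻¹ × 1000):
Invert Athy's law: d = ln(phi₀/phi) / k
d = ln(0.42/0.13) / 0.53 = ln(3.231) / 0.53 = 1.1727 / 0.53 = 2.213 km

2210 m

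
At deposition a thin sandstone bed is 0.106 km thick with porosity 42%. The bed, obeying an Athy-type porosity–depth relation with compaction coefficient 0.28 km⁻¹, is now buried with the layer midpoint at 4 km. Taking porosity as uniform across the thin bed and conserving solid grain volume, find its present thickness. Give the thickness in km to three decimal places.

0.071 km

Porosity at 4 km: phi = 0.42·exp(−0.28×4) = 0.1370
Solid-volume conservation: h(1−phi) = h₀(1−phi₀) ⇒ h = h₀·(1−phi₀)/(1−phi)
h = 0.106 × (1 − 0.42)/(1 − 0.1370) = 0.106 × 0.6721 = 0.0712 km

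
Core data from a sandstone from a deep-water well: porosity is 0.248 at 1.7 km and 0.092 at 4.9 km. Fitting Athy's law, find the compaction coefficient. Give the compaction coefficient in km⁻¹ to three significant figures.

0.310 km⁻¹

Athy: φ(z) = φ₀ e^(−βz) ⇒ φ₁/φ₂ = e^{β(z₂−z₁)} ⇒ β = ln(φ₁/φ₂)/(z₂−z₁)
β = ln(0.248/0.092) / (4.9 − 1.7) = ln(2.696) / 3.2 = 0.9916 / 3.2 = 0.3099 km⁻¹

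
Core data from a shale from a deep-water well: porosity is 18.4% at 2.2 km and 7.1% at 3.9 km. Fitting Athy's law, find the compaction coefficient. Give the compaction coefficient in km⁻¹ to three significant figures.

0.560 km⁻¹

Athy: n(d) = n₀ e^(−cd) ⇒ n₁/n₂ = e^{c(d₂−d₁)} ⇒ c = ln(n₁/n₂)/(d₂−d₁)
c = ln(0.184/0.071) / (3.9 − 2.2) = ln(2.592) / 1.7 = 0.9523 / 1.7 = 0.5602 km⁻¹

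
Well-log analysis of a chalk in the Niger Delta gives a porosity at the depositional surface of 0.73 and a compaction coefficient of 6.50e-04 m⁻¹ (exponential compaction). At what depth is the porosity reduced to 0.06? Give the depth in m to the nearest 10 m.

Working in km (1 km = 1000 m; k in km⁻¹ = k in m⁻¹ × 1000):
Invert Athy's law: d = ln(phi₀/phi) / k
d = ln(0.73/0.06) / 0.65 = ln(12.17) / 0.65 = 2.4987 / 0.65 = 3.844 km

3840 m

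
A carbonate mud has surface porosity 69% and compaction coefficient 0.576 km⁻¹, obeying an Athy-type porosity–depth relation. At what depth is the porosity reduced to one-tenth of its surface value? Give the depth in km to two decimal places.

phi/phi₀ = 1/10 ⇒ exp(−c·Z) = 1/10 ⇒ Z = ln(10) / c
Z = 2.3026 / 0.576 = 3.998 km

4.00 km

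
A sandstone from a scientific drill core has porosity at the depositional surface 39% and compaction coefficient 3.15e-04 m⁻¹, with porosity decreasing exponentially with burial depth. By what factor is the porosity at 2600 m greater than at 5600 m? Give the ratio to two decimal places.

2.57

Working in km (1 km = 1000 m; c in km⁻¹ = c in m⁻¹ × 1000):
n(Z₁)/n(Z₂) = e^(−c·Z₁)/e^(−c·Z₂) = e^{c(Z₂−Z₁)}
= exp(0.315 × 3) = exp(0.945) = 2.5728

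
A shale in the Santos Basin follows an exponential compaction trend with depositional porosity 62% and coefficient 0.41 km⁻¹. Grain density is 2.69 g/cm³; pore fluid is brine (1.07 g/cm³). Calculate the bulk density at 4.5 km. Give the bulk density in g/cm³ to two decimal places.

Porosity at depth: φ = 0.62·exp(−0.41×4.5) = 0.62×0.1580 = 0.0980
Bulk density: ρ_b = (1−φ)ρ_g + φ·ρ_f = 0.9020×2.69 + 0.0980×1.07
       = 2.426 + 0.105 = 2.531 g/cm³

2.53 g/cm³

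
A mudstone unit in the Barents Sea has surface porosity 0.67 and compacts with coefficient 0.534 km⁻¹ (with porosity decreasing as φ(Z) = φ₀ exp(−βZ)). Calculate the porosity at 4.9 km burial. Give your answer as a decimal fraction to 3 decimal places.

0.049

φ = φ₀·exp(−β·Z) = 0.67 × exp(−0.534 × 4.9) = 0.67 × exp(−2.617)
  = 0.67 × 0.0731 = 0.0489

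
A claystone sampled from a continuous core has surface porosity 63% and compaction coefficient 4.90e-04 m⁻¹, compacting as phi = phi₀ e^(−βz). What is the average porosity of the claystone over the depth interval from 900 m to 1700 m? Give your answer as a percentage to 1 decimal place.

33.5%

Working in km (1 km = 1000 m; β in km⁻¹ = β in m⁻¹ × 1000):
⟨phi⟩ = (1/(z₂−z₁)) ∫ phi₀ e^(−βz) dz = phi₀·(e^(−β·z₁) − e^(−β·z₂)) / (β·(z₂−z₁))
e^(−0.49×0.9) = 0.6434; e^(−0.49×1.7) = 0.4347
⟨phi⟩ = 0.63 × (0.6434 − 0.4347) / (0.49 × 0.8) = 0.63 × 0.5323 = 0.3353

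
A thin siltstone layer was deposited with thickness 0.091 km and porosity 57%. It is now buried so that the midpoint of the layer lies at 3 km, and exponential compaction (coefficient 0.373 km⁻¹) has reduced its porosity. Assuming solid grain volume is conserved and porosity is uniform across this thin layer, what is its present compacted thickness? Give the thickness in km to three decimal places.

0.048 km

Porosity at 3 km: φ = 0.57·exp(−0.373×3) = 0.1862
Solid-volume conservation: h(1−φ) = h₀(1−φ₀) ⇒ h = h₀·(1−φ₀)/(1−φ)
h = 0.091 × (1 − 0.57)/(1 − 0.1862) = 0.091 × 0.5284 = 0.0481 km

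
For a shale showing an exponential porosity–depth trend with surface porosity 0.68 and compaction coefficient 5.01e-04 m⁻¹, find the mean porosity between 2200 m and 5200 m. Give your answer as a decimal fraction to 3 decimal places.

Working in km (1 km = 1000 m; k in km⁻¹ = k in m⁻¹ × 1000):
⟨phi⟩ = (1/(z₂−z₁)) ∫ phi₀ e^(−kz) dz = phi₀·(e^(−k·z₁) − e^(−k·z₂)) / (k·(z₂−z₁))
e^(−0.501×2.2) = 0.3321; e^(−0.501×5.2) = 0.0739
⟨phi⟩ = 0.68 × (0.3321 − 0.0739) / (0.501 × 3) = 0.68 × 0.1718 = 0.1168

0.117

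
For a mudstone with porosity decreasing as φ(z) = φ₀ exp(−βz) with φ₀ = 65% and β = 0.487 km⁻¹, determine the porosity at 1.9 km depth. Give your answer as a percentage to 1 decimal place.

25.8%

φ = φ₀·exp(−β·z) = 0.65 × exp(−0.487 × 1.9) = 0.65 × exp(−0.9253)
  = 0.65 × 0.3964 = 0.2577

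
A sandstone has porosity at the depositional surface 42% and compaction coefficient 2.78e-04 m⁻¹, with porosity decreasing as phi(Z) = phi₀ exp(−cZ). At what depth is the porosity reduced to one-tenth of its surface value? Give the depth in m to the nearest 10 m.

8280 m

Working in km (1 km = 1000 m; c in km⁻¹ = c in m⁻¹ × 1000):
phi/phi₀ = 1/10 ⇒ exp(−c·Z) = 1/10 ⇒ Z = ln(10) / c
Z = 2.3026 / 0.278 = 8.283 km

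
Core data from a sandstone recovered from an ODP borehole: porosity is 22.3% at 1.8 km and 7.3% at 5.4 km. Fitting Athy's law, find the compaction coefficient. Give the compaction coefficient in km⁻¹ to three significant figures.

0.310 km⁻¹

Athy: φ(Z) = φ₀ e^(−kZ) ⇒ φ₁/φ₂ = e^{k(Z₂−Z₁)} ⇒ k = ln(φ₁/φ₂)/(Z₂−Z₁)
k = ln(0.223/0.073) / (5.4 − 1.8) = ln(3.055) / 3.6 = 1.1167 / 3.6 = 0.3102 km⁻¹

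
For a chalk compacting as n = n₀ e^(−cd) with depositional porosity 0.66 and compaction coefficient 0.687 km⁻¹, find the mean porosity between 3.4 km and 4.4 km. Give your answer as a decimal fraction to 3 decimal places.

0.046

⟨n⟩ = (1/(d₂−d₁)) ∫ n₀ e^(−cd) dd = n₀·(e^(−c·d₁) − e^(−c·d₂)) / (c·(d₂−d₁))
e^(−0.687×3.4) = 0.0967; e^(−0.687×4.4) = 0.0487
⟨n⟩ = 0.66 × (0.0967 − 0.0487) / (0.687 × 1) = 0.66 × 0.0700 = 0.0462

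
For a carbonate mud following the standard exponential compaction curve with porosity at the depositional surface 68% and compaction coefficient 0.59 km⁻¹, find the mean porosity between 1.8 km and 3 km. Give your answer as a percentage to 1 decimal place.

⟨n⟩ = (1/(z₂−z₁)) ∫ n₀ e^(−βz) dz = n₀·(e^(−β·z₁) − e^(−β·z₂)) / (β·(z₂−z₁))
e^(−0.59×1.8) = 0.3458; e^(−0.59×3) = 0.1703
⟨n⟩ = 0.68 × (0.3458 − 0.1703) / (0.59 × 1.2) = 0.68 × 0.2478 = 0.1685

16.8%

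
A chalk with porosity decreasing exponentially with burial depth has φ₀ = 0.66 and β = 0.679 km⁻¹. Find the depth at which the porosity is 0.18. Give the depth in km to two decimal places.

1.91 km

Invert Athy's law: z = ln(φ₀/φ) / β
z = ln(0.66/0.18) / 0.679 = ln(3.667) / 0.679 = 1.2993 / 0.679 = 1.914 km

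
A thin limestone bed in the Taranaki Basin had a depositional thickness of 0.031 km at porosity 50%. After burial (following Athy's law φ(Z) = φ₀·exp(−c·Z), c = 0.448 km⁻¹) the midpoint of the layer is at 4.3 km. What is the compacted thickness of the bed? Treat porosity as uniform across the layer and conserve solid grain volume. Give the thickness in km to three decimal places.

Porosity at 4.3 km: φ = 0.5·exp(−0.448×4.3) = 0.0728
Solid-volume conservation: h(1−φ) = h₀(1−φ₀) ⇒ h = h₀·(1−φ₀)/(1−φ)
h = 0.031 × (1 − 0.5)/(1 − 0.0728) = 0.031 × 0.5393 = 0.0167 km

0.017 km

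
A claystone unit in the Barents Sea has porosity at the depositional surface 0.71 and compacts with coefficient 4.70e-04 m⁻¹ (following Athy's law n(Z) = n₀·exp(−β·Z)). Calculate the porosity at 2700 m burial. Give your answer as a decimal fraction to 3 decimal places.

Working in km (1 km = 1000 m; β in km⁻¹ = β in m⁻¹ × 1000):
n = n₀·exp(−β·Z) = 0.71 × exp(−0.47 × 2.7) = 0.71 × exp(−1.269)
  = 0.71 × 0.2811 = 0.1996

0.200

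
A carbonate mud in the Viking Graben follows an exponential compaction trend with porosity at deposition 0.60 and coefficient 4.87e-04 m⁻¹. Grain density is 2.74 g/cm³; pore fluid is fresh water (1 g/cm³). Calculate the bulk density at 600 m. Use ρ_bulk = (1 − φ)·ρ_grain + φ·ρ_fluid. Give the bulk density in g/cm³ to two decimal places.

Working in km (1 km = 1000 m; β in km⁻¹ = β in m⁻¹ × 1000):
Porosity at depth: phi = 0.6·exp(−0.487×0.6) = 0.6×0.7466 = 0.4480
Bulk density: ρ_b = (1−phi)ρ_g + phi·ρ_f = 0.5520×2.74 + 0.4480×1
       = 1.513 + 0.448 = 1.961 g/cm³

1.96 g/cm³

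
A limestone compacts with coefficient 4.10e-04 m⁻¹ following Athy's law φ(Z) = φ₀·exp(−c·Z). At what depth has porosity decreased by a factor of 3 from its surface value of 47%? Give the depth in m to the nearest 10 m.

2680 m

Working in km (1 km = 1000 m; c in km⁻¹ = c in m⁻¹ × 1000):
φ/φ₀ = 1/3 ⇒ exp(−c·Z) = 1/3 ⇒ Z = ln(3) / c
Z = 1.0986 / 0.41 = 2.680 km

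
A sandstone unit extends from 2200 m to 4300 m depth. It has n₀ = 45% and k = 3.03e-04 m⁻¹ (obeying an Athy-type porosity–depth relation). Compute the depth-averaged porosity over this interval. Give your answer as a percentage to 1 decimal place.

17.1%

Working in km (1 km = 1000 m; k in km⁻¹ = k in m⁻¹ × 1000):
⟨n⟩ = (1/(Z₂−Z₁)) ∫ n₀ e^(−kZ) dZ = n₀·(e^(−k·Z₁) − e^(−k·Z₂)) / (k·(Z₂−Z₁))
e^(−0.303×2.2) = 0.5135; e^(−0.303×4.3) = 0.2717
⟨n⟩ = 0.45 × (0.5135 − 0.2717) / (0.303 × 2.1) = 0.45 × 0.3799 = 0.1709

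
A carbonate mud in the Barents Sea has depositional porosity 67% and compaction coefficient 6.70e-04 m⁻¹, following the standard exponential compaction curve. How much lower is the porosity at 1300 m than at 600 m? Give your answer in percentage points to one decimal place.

16.8 percentage points

Working in km (1 km = 1000 m; β in km⁻¹ = β in m⁻¹ × 1000):
n(0.6) = 0.67·e^(−0.67×0.6) = 0.4482
n(1.3) = 0.67·e^(−0.67×1.3) = 0.2804
Δn = 0.4482 − 0.2804 = 0.1678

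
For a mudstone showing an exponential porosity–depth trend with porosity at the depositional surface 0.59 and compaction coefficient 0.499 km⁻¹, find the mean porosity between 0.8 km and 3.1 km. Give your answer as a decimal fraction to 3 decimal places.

0.235

⟨n⟩ = (1/(z₂−z₁)) ∫ n₀ e^(−βz) dz = n₀·(e^(−β·z₁) − e^(−β·z₂)) / (β·(z₂−z₁))
e^(−0.499×0.8) = 0.6709; e^(−0.499×3.1) = 0.2129
⟨n⟩ = 0.59 × (0.6709 − 0.2129) / (0.499 × 2.3) = 0.59 × 0.3990 = 0.2354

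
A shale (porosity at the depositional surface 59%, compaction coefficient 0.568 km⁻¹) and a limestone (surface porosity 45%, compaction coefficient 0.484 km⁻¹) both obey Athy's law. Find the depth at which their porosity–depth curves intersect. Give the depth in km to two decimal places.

Set phi₀ₐ e^(−cₐZ) = phi₀ᵦ e^(−cᵦZ) ⇒ ln(phi₀ₐ/phi₀ᵦ) = (cₐ − cᵦ)·Z
Z = ln(0.59/0.45) / (0.568 − 0.484) = 0.2709 / 0.084 = 3.225 km

3.22 km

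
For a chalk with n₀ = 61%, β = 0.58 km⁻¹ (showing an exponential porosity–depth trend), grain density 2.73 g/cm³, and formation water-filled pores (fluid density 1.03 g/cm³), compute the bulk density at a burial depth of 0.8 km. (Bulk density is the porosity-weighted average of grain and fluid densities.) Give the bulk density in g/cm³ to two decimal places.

Porosity at depth: n = 0.61·exp(−0.58×0.8) = 0.61×0.6288 = 0.3835
Bulk density: ρ_b = (1−n)ρ_g + n·ρ_f = 0.6165×2.73 + 0.3835×1.03
       = 1.683 + 0.395 = 2.078 g/cm³

2.08 g/cm³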